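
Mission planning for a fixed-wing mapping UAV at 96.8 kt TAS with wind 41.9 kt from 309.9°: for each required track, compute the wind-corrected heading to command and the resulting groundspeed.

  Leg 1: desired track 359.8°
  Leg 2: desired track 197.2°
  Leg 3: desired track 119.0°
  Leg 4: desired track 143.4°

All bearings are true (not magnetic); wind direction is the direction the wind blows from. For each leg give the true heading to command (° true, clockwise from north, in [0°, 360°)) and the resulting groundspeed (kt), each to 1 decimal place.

Leg 1: heading=340.5°, groundspeed=64.4 kt
Leg 2: heading=220.7°, groundspeed=104.9 kt
Leg 3: heading=114.3°, groundspeed=137.6 kt
Leg 4: heading=149.2°, groundspeed=137.0 kt

Leg 1: desired track 359.8°; wind correction -19.3° → command heading 340.5°, groundspeed 64.4 kt
Leg 2: desired track 197.2°; wind correction +23.5° → command heading 220.7°, groundspeed 104.9 kt
Leg 3: desired track 119.0°; wind correction -4.7° → command heading 114.3°, groundspeed 137.6 kt
Leg 4: desired track 143.4°; wind correction +5.8° → command heading 149.2°, groundspeed 137.0 kt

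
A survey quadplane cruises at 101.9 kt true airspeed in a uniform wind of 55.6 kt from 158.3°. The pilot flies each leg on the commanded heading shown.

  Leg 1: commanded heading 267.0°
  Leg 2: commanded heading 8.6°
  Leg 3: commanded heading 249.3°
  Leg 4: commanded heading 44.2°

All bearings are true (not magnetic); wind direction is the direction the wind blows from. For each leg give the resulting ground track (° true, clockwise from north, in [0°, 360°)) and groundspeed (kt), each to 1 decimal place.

Leg 1: track=290.7°, groundspeed=130.8 kt
Leg 2: track=358.0°, groundspeed=152.5 kt
Leg 3: track=277.7°, groundspeed=116.9 kt
Leg 4: track=22.0°, groundspeed=134.5 kt

Leg 1: heading 267.0°; drift +23.7° → track 290.7°, groundspeed 130.8 kt
Leg 2: heading 8.6°; drift -10.6° → track 358.0°, groundspeed 152.5 kt
Leg 3: heading 249.3°; drift +28.4° → track 277.7°, groundspeed 116.9 kt
Leg 4: heading 44.2°; drift -22.2° → track 22.0°, groundspeed 134.5 kt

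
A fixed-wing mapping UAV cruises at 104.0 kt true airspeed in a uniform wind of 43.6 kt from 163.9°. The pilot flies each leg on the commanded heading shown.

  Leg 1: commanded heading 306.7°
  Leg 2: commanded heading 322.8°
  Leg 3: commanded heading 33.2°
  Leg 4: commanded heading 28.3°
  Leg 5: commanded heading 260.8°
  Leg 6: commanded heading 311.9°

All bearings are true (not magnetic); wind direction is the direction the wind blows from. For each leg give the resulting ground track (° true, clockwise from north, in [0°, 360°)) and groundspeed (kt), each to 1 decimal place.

Leg 1: heading 306.7°; drift +10.8° → track 317.5°, groundspeed 141.2 kt
Leg 2: heading 322.8°; drift +6.2° → track 329.0°, groundspeed 145.5 kt
Leg 3: heading 33.2°; drift -14.0° → track 19.2°, groundspeed 136.5 kt
Leg 4: heading 28.3°; drift -12.7° → track 15.6°, groundspeed 138.6 kt
Leg 5: heading 260.8°; drift +21.6° → track 282.4°, groundspeed 117.5 kt
Leg 6: heading 311.9°; drift +9.3° → track 321.2°, groundspeed 142.9 kt

Leg 1: track=317.5°, groundspeed=141.2 kt
Leg 2: track=329.0°, groundspeed=145.5 kt
Leg 3: track=19.2°, groundspeed=136.5 kt
Leg 4: track=15.6°, groundspeed=138.6 kt
Leg 5: track=282.4°, groundspeed=117.5 kt
Leg 6: track=321.2°, groundspeed=142.9 kt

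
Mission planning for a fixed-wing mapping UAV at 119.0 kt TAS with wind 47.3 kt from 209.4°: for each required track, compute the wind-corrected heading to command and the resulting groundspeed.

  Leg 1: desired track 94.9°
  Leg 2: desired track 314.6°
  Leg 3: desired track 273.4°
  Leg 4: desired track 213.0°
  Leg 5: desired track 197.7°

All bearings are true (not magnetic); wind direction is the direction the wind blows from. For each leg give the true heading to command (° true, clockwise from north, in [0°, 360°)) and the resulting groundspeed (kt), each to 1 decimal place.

Leg 1: desired track 94.9°; wind correction +21.2° → command heading 116.1°, groundspeed 130.6 kt
Leg 2: desired track 314.6°; wind correction -22.6° → command heading 292.0°, groundspeed 122.3 kt
Leg 3: desired track 273.4°; wind correction -20.9° → command heading 252.5°, groundspeed 90.4 kt
Leg 4: desired track 213.0°; wind correction -1.4° → command heading 211.6°, groundspeed 71.8 kt
Leg 5: desired track 197.7°; wind correction +4.6° → command heading 202.3°, groundspeed 72.3 kt

Leg 1: heading=116.1°, groundspeed=130.6 kt
Leg 2: heading=292.0°, groundspeed=122.3 kt
Leg 3: heading=252.5°, groundspeed=90.4 kt
Leg 4: heading=211.6°, groundspeed=71.8 kt
Leg 5: heading=202.3°, groundspeed=72.3 kt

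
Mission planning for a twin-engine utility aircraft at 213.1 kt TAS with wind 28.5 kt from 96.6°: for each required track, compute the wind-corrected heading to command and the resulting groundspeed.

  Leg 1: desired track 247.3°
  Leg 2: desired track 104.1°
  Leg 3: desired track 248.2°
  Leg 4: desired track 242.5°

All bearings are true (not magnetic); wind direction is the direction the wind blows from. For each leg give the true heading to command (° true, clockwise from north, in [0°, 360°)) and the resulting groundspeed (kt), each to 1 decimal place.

Leg 1: desired track 247.3°; wind correction -3.8° → command heading 243.5°, groundspeed 237.5 kt
Leg 2: desired track 104.1°; wind correction -1.0° → command heading 103.1°, groundspeed 184.8 kt
Leg 3: desired track 248.2°; wind correction -3.6° → command heading 244.6°, groundspeed 237.7 kt
Leg 4: desired track 242.5°; wind correction -4.3° → command heading 238.2°, groundspeed 236.1 kt

Leg 1: heading=243.5°, groundspeed=237.5 kt
Leg 2: heading=103.1°, groundspeed=184.8 kt
Leg 3: heading=244.6°, groundspeed=237.7 kt
Leg 4: heading=238.2°, groundspeed=236.1 kt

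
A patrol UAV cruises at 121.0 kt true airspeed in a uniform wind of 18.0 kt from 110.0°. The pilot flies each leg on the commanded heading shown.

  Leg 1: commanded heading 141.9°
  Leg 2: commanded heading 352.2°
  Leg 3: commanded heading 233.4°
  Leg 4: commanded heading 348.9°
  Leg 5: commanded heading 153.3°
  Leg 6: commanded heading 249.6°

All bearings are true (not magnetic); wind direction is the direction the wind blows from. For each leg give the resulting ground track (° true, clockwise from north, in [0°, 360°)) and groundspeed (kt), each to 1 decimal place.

Leg 1: heading 141.9°; drift +5.1° → track 147.0°, groundspeed 106.1 kt
Leg 2: heading 352.2°; drift -7.0° → track 345.2°, groundspeed 130.4 kt
Leg 3: heading 233.4°; drift +6.5° → track 239.9°, groundspeed 131.8 kt
Leg 4: heading 348.9°; drift -6.7° → track 342.2°, groundspeed 131.2 kt
Leg 5: heading 153.3°; drift +6.5° → track 159.8°, groundspeed 108.6 kt
Leg 6: heading 249.6°; drift +4.9° → track 254.5°, groundspeed 135.2 kt

Leg 1: track=147.0°, groundspeed=106.1 kt
Leg 2: track=345.2°, groundspeed=130.4 kt
Leg 3: track=239.9°, groundspeed=131.8 kt
Leg 4: track=342.2°, groundspeed=131.2 kt
Leg 5: track=159.8°, groundspeed=108.6 kt
Leg 6: track=254.5°, groundspeed=135.2 kt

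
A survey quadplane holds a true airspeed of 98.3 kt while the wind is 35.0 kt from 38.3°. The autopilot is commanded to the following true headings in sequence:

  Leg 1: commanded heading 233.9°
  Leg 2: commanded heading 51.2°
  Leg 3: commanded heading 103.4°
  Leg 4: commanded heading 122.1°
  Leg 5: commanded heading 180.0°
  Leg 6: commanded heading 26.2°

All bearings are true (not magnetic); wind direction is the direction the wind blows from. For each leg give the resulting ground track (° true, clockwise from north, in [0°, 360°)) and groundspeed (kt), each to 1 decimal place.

Leg 1: heading 233.9°; drift -4.1° → track 229.8°, groundspeed 132.3 kt
Leg 2: heading 51.2°; drift +6.9° → track 58.1°, groundspeed 64.7 kt
Leg 3: heading 103.4°; drift +20.8° → track 124.2°, groundspeed 89.4 kt
Leg 4: heading 122.1°; drift +20.2° → track 142.3°, groundspeed 100.7 kt
Leg 5: heading 180.0°; drift +9.8° → track 189.8°, groundspeed 127.6 kt
Leg 6: heading 26.2°; drift -6.5° → track 19.7°, groundspeed 64.5 kt

Leg 1: track=229.8°, groundspeed=132.3 kt
Leg 2: track=58.1°, groundspeed=64.7 kt
Leg 3: track=124.2°, groundspeed=89.4 kt
Leg 4: track=142.3°, groundspeed=100.7 kt
Leg 5: track=189.8°, groundspeed=127.6 kt
Leg 6: track=19.7°, groundspeed=64.5 kt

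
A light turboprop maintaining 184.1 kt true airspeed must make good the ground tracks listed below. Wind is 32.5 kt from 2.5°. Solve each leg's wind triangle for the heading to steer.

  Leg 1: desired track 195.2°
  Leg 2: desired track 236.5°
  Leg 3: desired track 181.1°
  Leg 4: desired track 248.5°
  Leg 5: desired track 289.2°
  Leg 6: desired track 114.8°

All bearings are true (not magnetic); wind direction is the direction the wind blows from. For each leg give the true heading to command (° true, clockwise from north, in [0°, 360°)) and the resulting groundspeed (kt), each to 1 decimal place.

Leg 1: heading=197.4°, groundspeed=215.7 kt
Leg 2: heading=244.7°, groundspeed=201.3 kt
Leg 3: heading=180.9°, groundspeed=216.6 kt
Leg 4: heading=257.8°, groundspeed=194.9 kt
Leg 5: heading=298.9°, groundspeed=172.1 kt
Leg 6: heading=105.4°, groundspeed=194.0 kt

Leg 1: desired track 195.2°; wind correction +2.2° → command heading 197.4°, groundspeed 215.7 kt
Leg 2: desired track 236.5°; wind correction +8.2° → command heading 244.7°, groundspeed 201.3 kt
Leg 3: desired track 181.1°; wind correction -0.2° → command heading 180.9°, groundspeed 216.6 kt
Leg 4: desired track 248.5°; wind correction +9.3° → command heading 257.8°, groundspeed 194.9 kt
Leg 5: desired track 289.2°; wind correction +9.7° → command heading 298.9°, groundspeed 172.1 kt
Leg 6: desired track 114.8°; wind correction -9.4° → command heading 105.4°, groundspeed 194.0 kt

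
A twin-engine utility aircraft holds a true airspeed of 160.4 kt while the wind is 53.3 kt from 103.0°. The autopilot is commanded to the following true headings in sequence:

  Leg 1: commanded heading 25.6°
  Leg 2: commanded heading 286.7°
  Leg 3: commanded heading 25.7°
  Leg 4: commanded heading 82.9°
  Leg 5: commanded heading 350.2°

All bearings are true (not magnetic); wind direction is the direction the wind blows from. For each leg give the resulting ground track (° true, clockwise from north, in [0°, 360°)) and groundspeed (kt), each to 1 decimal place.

Leg 1: track=6.3°, groundspeed=157.6 kt
Leg 2: track=285.8°, groundspeed=213.6 kt
Leg 3: track=6.4°, groundspeed=157.5 kt
Leg 4: track=73.5°, groundspeed=111.9 kt
Leg 5: track=335.0°, groundspeed=187.6 kt

Leg 1: heading 25.6°; drift -19.3° → track 6.3°, groundspeed 157.6 kt
Leg 2: heading 286.7°; drift -0.9° → track 285.8°, groundspeed 213.6 kt
Leg 3: heading 25.7°; drift -19.3° → track 6.4°, groundspeed 157.5 kt
Leg 4: heading 82.9°; drift -9.4° → track 73.5°, groundspeed 111.9 kt
Leg 5: heading 350.2°; drift -15.2° → track 335.0°, groundspeed 187.6 kt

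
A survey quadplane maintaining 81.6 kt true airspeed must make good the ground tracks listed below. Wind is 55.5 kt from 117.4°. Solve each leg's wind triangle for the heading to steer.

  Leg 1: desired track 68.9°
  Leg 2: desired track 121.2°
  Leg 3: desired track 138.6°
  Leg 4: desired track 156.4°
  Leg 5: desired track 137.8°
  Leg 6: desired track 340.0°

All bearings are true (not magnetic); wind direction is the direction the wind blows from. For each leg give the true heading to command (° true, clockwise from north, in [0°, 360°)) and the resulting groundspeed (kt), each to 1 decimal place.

Leg 1: heading=99.5°, groundspeed=33.4 kt
Leg 2: heading=118.6°, groundspeed=26.1 kt
Leg 3: heading=124.4°, groundspeed=27.3 kt
Leg 4: heading=131.1°, groundspeed=30.6 kt
Leg 5: heading=124.1°, groundspeed=27.3 kt
Leg 6: heading=7.4°, groundspeed=113.3 kt

Leg 1: desired track 68.9°; wind correction +30.6° → command heading 99.5°, groundspeed 33.4 kt
Leg 2: desired track 121.2°; wind correction -2.6° → command heading 118.6°, groundspeed 26.1 kt
Leg 3: desired track 138.6°; wind correction -14.2° → command heading 124.4°, groundspeed 27.3 kt
Leg 4: desired track 156.4°; wind correction -25.3° → command heading 131.1°, groundspeed 30.6 kt
Leg 5: desired track 137.8°; wind correction -13.7° → command heading 124.1°, groundspeed 27.3 kt
Leg 6: desired track 340.0°; wind correction +27.4° → command heading 7.4°, groundspeed 113.3 kt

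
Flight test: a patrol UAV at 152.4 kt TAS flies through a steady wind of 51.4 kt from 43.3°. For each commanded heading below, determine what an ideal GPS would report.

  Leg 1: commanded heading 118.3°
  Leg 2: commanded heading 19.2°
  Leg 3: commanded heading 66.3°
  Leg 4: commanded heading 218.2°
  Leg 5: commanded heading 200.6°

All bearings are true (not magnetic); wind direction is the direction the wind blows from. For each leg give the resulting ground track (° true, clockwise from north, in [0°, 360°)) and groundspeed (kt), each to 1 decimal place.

Leg 1: heading 118.3°; drift +19.6° → track 137.9°, groundspeed 147.7 kt
Leg 2: heading 19.2°; drift -11.3° → track 7.9°, groundspeed 107.5 kt
Leg 3: heading 66.3°; drift +10.8° → track 77.1°, groundspeed 107.0 kt
Leg 4: heading 218.2°; drift +1.3° → track 219.5°, groundspeed 203.6 kt
Leg 5: heading 200.6°; drift +5.7° → track 206.3°, groundspeed 200.8 kt

Leg 1: track=137.9°, groundspeed=147.7 kt
Leg 2: track=7.9°, groundspeed=107.5 kt
Leg 3: track=77.1°, groundspeed=107.0 kt
Leg 4: track=219.5°, groundspeed=203.6 kt
Leg 5: track=206.3°, groundspeed=200.8 kt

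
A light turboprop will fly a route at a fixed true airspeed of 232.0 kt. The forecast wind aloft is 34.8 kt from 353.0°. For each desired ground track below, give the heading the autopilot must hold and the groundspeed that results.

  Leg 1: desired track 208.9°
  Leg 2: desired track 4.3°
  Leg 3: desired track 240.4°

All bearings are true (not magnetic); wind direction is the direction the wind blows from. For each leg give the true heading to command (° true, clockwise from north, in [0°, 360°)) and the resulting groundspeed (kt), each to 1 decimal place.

Leg 1: heading=213.9°, groundspeed=259.3 kt
Leg 2: heading=2.6°, groundspeed=197.8 kt
Leg 3: heading=248.4°, groundspeed=243.1 kt

Leg 1: desired track 208.9°; wind correction +5.0° → command heading 213.9°, groundspeed 259.3 kt
Leg 2: desired track 4.3°; wind correction -1.7° → command heading 2.6°, groundspeed 197.8 kt
Leg 3: desired track 240.4°; wind correction +8.0° → command heading 248.4°, groundspeed 243.1 kt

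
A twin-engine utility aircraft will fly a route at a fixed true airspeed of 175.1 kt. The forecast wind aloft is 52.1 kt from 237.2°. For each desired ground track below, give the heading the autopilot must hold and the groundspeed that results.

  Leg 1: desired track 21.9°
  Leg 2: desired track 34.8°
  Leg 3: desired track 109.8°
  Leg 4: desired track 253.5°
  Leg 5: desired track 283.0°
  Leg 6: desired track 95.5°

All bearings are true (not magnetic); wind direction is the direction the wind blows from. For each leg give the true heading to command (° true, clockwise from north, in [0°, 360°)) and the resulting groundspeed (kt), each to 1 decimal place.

Leg 1: desired track 21.9°; wind correction -9.9° → command heading 12.0°, groundspeed 215.0 kt
Leg 2: desired track 34.8°; wind correction -6.5° → command heading 28.3°, groundspeed 222.1 kt
Leg 3: desired track 109.8°; wind correction +13.7° → command heading 123.5°, groundspeed 201.8 kt
Leg 4: desired track 253.5°; wind correction -4.8° → command heading 248.7°, groundspeed 124.5 kt
Leg 5: desired track 283.0°; wind correction -12.3° → command heading 270.7°, groundspeed 134.7 kt
Leg 6: desired track 95.5°; wind correction +10.6° → command heading 106.1°, groundspeed 213.0 kt

Leg 1: heading=12.0°, groundspeed=215.0 kt
Leg 2: heading=28.3°, groundspeed=222.1 kt
Leg 3: heading=123.5°, groundspeed=201.8 kt
Leg 4: heading=248.7°, groundspeed=124.5 kt
Leg 5: heading=270.7°, groundspeed=134.7 kt
Leg 6: heading=106.1°, groundspeed=213.0 kt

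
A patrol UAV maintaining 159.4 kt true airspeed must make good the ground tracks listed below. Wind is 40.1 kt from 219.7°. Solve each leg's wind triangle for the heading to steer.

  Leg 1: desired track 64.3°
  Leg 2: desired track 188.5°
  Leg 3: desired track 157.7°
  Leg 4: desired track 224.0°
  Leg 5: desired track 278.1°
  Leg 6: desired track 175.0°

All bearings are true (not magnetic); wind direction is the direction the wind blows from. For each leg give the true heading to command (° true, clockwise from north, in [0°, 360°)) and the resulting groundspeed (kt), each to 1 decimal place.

Leg 1: heading=70.3°, groundspeed=195.0 kt
Leg 2: heading=196.0°, groundspeed=123.7 kt
Leg 3: heading=170.5°, groundspeed=136.6 kt
Leg 4: heading=222.9°, groundspeed=119.4 kt
Leg 5: heading=265.7°, groundspeed=134.7 kt
Leg 6: heading=185.2°, groundspeed=128.4 kt

Leg 1: desired track 64.3°; wind correction +6.0° → command heading 70.3°, groundspeed 195.0 kt
Leg 2: desired track 188.5°; wind correction +7.5° → command heading 196.0°, groundspeed 123.7 kt
Leg 3: desired track 157.7°; wind correction +12.8° → command heading 170.5°, groundspeed 136.6 kt
Leg 4: desired track 224.0°; wind correction -1.1° → command heading 222.9°, groundspeed 119.4 kt
Leg 5: desired track 278.1°; wind correction -12.4° → command heading 265.7°, groundspeed 134.7 kt
Leg 6: desired track 175.0°; wind correction +10.2° → command heading 185.2°, groundspeed 128.4 kt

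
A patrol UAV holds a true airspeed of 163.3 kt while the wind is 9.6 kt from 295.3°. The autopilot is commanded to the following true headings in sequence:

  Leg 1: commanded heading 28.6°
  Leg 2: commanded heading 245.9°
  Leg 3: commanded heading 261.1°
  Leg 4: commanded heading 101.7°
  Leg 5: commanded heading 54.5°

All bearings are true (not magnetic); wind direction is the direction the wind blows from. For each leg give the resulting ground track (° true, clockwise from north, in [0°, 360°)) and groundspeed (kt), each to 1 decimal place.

Leg 1: track=31.9°, groundspeed=164.1 kt
Leg 2: track=243.2°, groundspeed=157.2 kt
Leg 3: track=259.1°, groundspeed=155.5 kt
Leg 4: track=102.4°, groundspeed=172.6 kt
Leg 5: track=57.4°, groundspeed=168.2 kt

Leg 1: heading 28.6°; drift +3.3° → track 31.9°, groundspeed 164.1 kt
Leg 2: heading 245.9°; drift -2.7° → track 243.2°, groundspeed 157.2 kt
Leg 3: heading 261.1°; drift -2.0° → track 259.1°, groundspeed 155.5 kt
Leg 4: heading 101.7°; drift +0.7° → track 102.4°, groundspeed 172.6 kt
Leg 5: heading 54.5°; drift +2.9° → track 57.4°, groundspeed 168.2 kt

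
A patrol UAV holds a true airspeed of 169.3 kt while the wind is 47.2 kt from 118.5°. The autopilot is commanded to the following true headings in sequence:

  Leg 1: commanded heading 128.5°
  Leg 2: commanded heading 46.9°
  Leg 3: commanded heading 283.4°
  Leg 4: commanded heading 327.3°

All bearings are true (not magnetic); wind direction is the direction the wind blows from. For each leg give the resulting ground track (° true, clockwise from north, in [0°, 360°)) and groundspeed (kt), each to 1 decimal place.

Leg 1: heading 128.5°; drift +3.8° → track 132.3°, groundspeed 123.1 kt
Leg 2: heading 46.9°; drift -16.2° → track 30.7°, groundspeed 160.8 kt
Leg 3: heading 283.4°; drift +3.3° → track 286.7°, groundspeed 215.2 kt
Leg 4: heading 327.3°; drift -6.2° → track 321.1°, groundspeed 211.9 kt

Leg 1: track=132.3°, groundspeed=123.1 kt
Leg 2: track=30.7°, groundspeed=160.8 kt
Leg 3: track=286.7°, groundspeed=215.2 kt
Leg 4: track=321.1°, groundspeed=211.9 kt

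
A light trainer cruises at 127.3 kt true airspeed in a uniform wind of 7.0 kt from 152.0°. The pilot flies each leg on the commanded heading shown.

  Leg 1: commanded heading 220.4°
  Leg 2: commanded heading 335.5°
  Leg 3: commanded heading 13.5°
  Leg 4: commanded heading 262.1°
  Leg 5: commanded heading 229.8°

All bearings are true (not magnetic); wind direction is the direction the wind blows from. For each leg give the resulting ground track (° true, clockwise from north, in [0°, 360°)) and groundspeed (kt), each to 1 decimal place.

Leg 1: track=223.4°, groundspeed=124.9 kt
Leg 2: track=335.3°, groundspeed=134.3 kt
Leg 3: track=11.5°, groundspeed=132.6 kt
Leg 4: track=265.0°, groundspeed=129.9 kt
Leg 5: track=232.9°, groundspeed=126.0 kt

Leg 1: heading 220.4°; drift +3.0° → track 223.4°, groundspeed 124.9 kt
Leg 2: heading 335.5°; drift -0.2° → track 335.3°, groundspeed 134.3 kt
Leg 3: heading 13.5°; drift -2.0° → track 11.5°, groundspeed 132.6 kt
Leg 4: heading 262.1°; drift +2.9° → track 265.0°, groundspeed 129.9 kt
Leg 5: heading 229.8°; drift +3.1° → track 232.9°, groundspeed 126.0 kt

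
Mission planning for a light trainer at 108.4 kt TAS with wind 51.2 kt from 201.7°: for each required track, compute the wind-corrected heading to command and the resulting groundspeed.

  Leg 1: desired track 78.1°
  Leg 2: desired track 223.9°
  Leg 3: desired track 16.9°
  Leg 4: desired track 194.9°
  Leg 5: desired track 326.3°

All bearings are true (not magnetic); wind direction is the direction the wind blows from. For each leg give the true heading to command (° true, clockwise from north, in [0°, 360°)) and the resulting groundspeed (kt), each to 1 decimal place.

Leg 1: desired track 78.1°; wind correction +23.2° → command heading 101.3°, groundspeed 128.0 kt
Leg 2: desired track 223.9°; wind correction -10.3° → command heading 213.6°, groundspeed 59.3 kt
Leg 3: desired track 16.9°; wind correction -2.3° → command heading 14.6°, groundspeed 159.3 kt
Leg 4: desired track 194.9°; wind correction +3.2° → command heading 198.1°, groundspeed 57.4 kt
Leg 5: desired track 326.3°; wind correction -22.9° → command heading 303.4°, groundspeed 128.9 kt

Leg 1: heading=101.3°, groundspeed=128.0 kt
Leg 2: heading=213.6°, groundspeed=59.3 kt
Leg 3: heading=14.6°, groundspeed=159.3 kt
Leg 4: heading=198.1°, groundspeed=57.4 kt
Leg 5: heading=303.4°, groundspeed=128.9 kt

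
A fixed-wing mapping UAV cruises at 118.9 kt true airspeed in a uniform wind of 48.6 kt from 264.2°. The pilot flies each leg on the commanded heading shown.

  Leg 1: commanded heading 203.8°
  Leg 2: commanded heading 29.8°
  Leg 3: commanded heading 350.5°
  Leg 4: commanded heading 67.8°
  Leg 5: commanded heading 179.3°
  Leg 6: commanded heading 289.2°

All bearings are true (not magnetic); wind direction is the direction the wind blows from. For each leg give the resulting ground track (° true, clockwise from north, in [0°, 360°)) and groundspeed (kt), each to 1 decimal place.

Leg 1: heading 203.8°; drift -24.0° → track 179.8°, groundspeed 103.9 kt
Leg 2: heading 29.8°; drift +15.0° → track 44.8°, groundspeed 152.4 kt
Leg 3: heading 350.5°; drift +22.7° → track 13.2°, groundspeed 125.5 kt
Leg 4: heading 67.8°; drift +4.7° → track 72.5°, groundspeed 166.1 kt
Leg 5: heading 179.3°; drift -22.9° → track 156.4°, groundspeed 124.4 kt
Leg 6: heading 289.2°; drift +15.3° → track 304.5°, groundspeed 77.6 kt

Leg 1: track=179.8°, groundspeed=103.9 kt
Leg 2: track=44.8°, groundspeed=152.4 kt
Leg 3: track=13.2°, groundspeed=125.5 kt
Leg 4: track=72.5°, groundspeed=166.1 kt
Leg 5: track=156.4°, groundspeed=124.4 kt
Leg 6: track=304.5°, groundspeed=77.6 kt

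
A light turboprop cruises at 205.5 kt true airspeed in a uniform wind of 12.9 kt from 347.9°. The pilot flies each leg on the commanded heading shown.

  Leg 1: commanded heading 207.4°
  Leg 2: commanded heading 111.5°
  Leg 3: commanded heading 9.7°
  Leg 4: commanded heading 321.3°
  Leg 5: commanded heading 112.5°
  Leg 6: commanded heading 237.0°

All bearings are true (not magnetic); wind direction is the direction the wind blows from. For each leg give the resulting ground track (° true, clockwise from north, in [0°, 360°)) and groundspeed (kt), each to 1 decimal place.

Leg 1: heading 207.4°; drift -2.2° → track 205.2°, groundspeed 215.6 kt
Leg 2: heading 111.5°; drift +2.9° → track 114.4°, groundspeed 212.9 kt
Leg 3: heading 9.7°; drift +1.4° → track 11.1°, groundspeed 193.6 kt
Leg 4: heading 321.3°; drift -1.7° → track 319.6°, groundspeed 194.1 kt
Leg 5: heading 112.5°; drift +2.9° → track 115.4°, groundspeed 213.1 kt
Leg 6: heading 237.0°; drift -3.3° → track 233.7°, groundspeed 210.4 kt

Leg 1: track=205.2°, groundspeed=215.6 kt
Leg 2: track=114.4°, groundspeed=212.9 kt
Leg 3: track=11.1°, groundspeed=193.6 kt
Leg 4: track=319.6°, groundspeed=194.1 kt
Leg 5: track=115.4°, groundspeed=213.1 kt
Leg 6: track=233.7°, groundspeed=210.4 kt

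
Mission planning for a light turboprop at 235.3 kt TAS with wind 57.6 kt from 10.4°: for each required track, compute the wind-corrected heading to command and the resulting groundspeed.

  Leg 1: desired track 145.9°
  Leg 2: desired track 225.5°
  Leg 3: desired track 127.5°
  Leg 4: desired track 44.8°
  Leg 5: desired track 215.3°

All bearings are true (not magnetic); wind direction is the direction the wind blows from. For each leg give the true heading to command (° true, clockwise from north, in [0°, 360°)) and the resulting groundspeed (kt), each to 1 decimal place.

Leg 1: heading=136.0°, groundspeed=272.9 kt
Leg 2: heading=233.6°, groundspeed=280.1 kt
Leg 3: heading=114.9°, groundspeed=255.9 kt
Leg 4: heading=36.9°, groundspeed=185.5 kt
Leg 5: heading=221.2°, groundspeed=286.3 kt

Leg 1: desired track 145.9°; wind correction -9.9° → command heading 136.0°, groundspeed 272.9 kt
Leg 2: desired track 225.5°; wind correction +8.1° → command heading 233.6°, groundspeed 280.1 kt
Leg 3: desired track 127.5°; wind correction -12.6° → command heading 114.9°, groundspeed 255.9 kt
Leg 4: desired track 44.8°; wind correction -7.9° → command heading 36.9°, groundspeed 185.5 kt
Leg 5: desired track 215.3°; wind correction +5.9° → command heading 221.2°, groundspeed 286.3 kt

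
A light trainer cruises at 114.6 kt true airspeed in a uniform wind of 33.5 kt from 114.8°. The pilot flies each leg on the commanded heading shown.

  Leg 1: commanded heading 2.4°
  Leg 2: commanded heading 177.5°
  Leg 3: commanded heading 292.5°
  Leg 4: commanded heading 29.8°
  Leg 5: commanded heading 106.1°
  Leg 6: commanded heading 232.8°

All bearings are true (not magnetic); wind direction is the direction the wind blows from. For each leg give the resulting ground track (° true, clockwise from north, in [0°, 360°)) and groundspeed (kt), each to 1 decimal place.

Leg 1: heading 2.4°; drift -13.7° → track 348.7°, groundspeed 131.1 kt
Leg 2: heading 177.5°; drift +16.7° → track 194.2°, groundspeed 103.6 kt
Leg 3: heading 292.5°; drift +0.5° → track 293.0°, groundspeed 148.1 kt
Leg 4: heading 29.8°; drift -16.6° → track 13.2°, groundspeed 116.6 kt
Leg 5: heading 106.1°; drift -3.6° → track 102.5°, groundspeed 81.6 kt
Leg 6: heading 232.8°; drift +12.8° → track 245.6°, groundspeed 133.6 kt

Leg 1: track=348.7°, groundspeed=131.1 kt
Leg 2: track=194.2°, groundspeed=103.6 kt
Leg 3: track=293.0°, groundspeed=148.1 kt
Leg 4: track=13.2°, groundspeed=116.6 kt
Leg 5: track=102.5°, groundspeed=81.6 kt
Leg 6: track=245.6°, groundspeed=133.6 kt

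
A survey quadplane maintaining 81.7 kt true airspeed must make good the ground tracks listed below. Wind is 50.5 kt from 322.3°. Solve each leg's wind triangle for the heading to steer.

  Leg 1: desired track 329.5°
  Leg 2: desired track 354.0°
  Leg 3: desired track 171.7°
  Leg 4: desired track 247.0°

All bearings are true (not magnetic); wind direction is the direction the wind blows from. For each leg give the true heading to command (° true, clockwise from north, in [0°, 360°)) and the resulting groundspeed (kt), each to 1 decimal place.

Leg 1: desired track 329.5°; wind correction -4.4° → command heading 325.1°, groundspeed 31.4 kt
Leg 2: desired track 354.0°; wind correction -19.0° → command heading 335.0°, groundspeed 34.3 kt
Leg 3: desired track 171.7°; wind correction +17.7° → command heading 189.4°, groundspeed 121.8 kt
Leg 4: desired track 247.0°; wind correction +36.7° → command heading 283.7°, groundspeed 52.7 kt

Leg 1: heading=325.1°, groundspeed=31.4 kt
Leg 2: heading=335.0°, groundspeed=34.3 kt
Leg 3: heading=189.4°, groundspeed=121.8 kt
Leg 4: heading=283.7°, groundspeed=52.7 kt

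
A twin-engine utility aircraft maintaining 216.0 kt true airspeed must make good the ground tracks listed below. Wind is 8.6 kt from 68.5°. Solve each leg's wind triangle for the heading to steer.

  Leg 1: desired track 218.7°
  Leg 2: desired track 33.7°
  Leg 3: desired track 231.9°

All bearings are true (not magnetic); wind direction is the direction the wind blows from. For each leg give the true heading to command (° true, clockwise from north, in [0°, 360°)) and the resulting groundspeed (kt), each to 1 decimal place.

Leg 1: desired track 218.7°; wind correction -1.1° → command heading 217.6°, groundspeed 223.4 kt
Leg 2: desired track 33.7°; wind correction +1.3° → command heading 35.0°, groundspeed 208.9 kt
Leg 3: desired track 231.9°; wind correction -0.7° → command heading 231.2°, groundspeed 224.2 kt

Leg 1: heading=217.6°, groundspeed=223.4 kt
Leg 2: heading=35.0°, groundspeed=208.9 kt
Leg 3: heading=231.2°, groundspeed=224.2 kt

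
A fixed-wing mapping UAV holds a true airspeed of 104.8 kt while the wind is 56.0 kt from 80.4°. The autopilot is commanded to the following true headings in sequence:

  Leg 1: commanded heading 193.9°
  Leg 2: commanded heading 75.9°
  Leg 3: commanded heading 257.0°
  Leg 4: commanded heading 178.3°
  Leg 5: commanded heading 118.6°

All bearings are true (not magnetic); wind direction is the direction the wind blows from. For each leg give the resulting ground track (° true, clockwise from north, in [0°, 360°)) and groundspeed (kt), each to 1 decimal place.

Leg 1: heading 193.9°; drift +22.0° → track 215.9°, groundspeed 137.1 kt
Leg 2: heading 75.9°; drift -5.1° → track 70.8°, groundspeed 49.2 kt
Leg 3: heading 257.0°; drift +1.2° → track 258.2°, groundspeed 160.7 kt
Leg 4: heading 178.3°; drift +26.2° → track 204.5°, groundspeed 125.4 kt
Leg 5: heading 118.6°; drift +29.7° → track 148.3°, groundspeed 70.0 kt

Leg 1: track=215.9°, groundspeed=137.1 kt
Leg 2: track=70.8°, groundspeed=49.2 kt
Leg 3: track=258.2°, groundspeed=160.7 kt
Leg 4: track=204.5°, groundspeed=125.4 kt
Leg 5: track=148.3°, groundspeed=70.0 kt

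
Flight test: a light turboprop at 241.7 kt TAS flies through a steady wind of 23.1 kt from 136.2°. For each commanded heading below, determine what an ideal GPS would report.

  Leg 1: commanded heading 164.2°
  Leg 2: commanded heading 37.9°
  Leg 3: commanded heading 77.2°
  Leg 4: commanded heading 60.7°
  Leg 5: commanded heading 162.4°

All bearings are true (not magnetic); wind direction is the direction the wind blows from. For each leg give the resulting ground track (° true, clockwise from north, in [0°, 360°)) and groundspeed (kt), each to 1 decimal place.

Leg 1: heading 164.2°; drift +2.8° → track 167.0°, groundspeed 221.6 kt
Leg 2: heading 37.9°; drift -5.3° → track 32.6°, groundspeed 246.1 kt
Leg 3: heading 77.2°; drift -4.9° → track 72.3°, groundspeed 230.7 kt
Leg 4: heading 60.7°; drift -5.4° → track 55.3°, groundspeed 237.0 kt
Leg 5: heading 162.4°; drift +2.6° → track 165.0°, groundspeed 221.2 kt

Leg 1: track=167.0°, groundspeed=221.6 kt
Leg 2: track=32.6°, groundspeed=246.1 kt
Leg 3: track=72.3°, groundspeed=230.7 kt
Leg 4: track=55.3°, groundspeed=237.0 kt
Leg 5: track=165.0°, groundspeed=221.2 kt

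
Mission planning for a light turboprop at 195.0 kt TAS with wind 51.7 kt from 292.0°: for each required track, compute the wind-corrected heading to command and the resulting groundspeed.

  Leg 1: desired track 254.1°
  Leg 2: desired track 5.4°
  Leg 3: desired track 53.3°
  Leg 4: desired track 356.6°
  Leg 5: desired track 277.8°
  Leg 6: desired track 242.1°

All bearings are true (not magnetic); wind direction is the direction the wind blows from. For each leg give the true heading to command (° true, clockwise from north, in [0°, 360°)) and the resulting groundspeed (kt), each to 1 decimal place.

Leg 1: desired track 254.1°; wind correction +9.4° → command heading 263.5°, groundspeed 151.6 kt
Leg 2: desired track 5.4°; wind correction -14.7° → command heading 350.7°, groundspeed 173.8 kt
Leg 3: desired track 53.3°; wind correction -13.1° → command heading 40.2°, groundspeed 216.8 kt
Leg 4: desired track 356.6°; wind correction -13.9° → command heading 342.7°, groundspeed 167.1 kt
Leg 5: desired track 277.8°; wind correction +3.7° → command heading 281.5°, groundspeed 144.5 kt
Leg 6: desired track 242.1°; wind correction +11.7° → command heading 253.8°, groundspeed 157.6 kt

Leg 1: heading=263.5°, groundspeed=151.6 kt
Leg 2: heading=350.7°, groundspeed=173.8 kt
Leg 3: heading=40.2°, groundspeed=216.8 kt
Leg 4: heading=342.7°, groundspeed=167.1 kt
Leg 5: heading=281.5°, groundspeed=144.5 kt
Leg 6: heading=253.8°, groundspeed=157.6 kt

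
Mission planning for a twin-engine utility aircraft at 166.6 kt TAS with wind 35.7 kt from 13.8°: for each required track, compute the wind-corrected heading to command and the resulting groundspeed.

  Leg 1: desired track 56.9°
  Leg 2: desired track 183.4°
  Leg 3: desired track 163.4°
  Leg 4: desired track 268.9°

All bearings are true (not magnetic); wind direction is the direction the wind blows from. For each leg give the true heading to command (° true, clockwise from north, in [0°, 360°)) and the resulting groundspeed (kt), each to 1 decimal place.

Leg 1: desired track 56.9°; wind correction -8.4° → command heading 48.5°, groundspeed 138.7 kt
Leg 2: desired track 183.4°; wind correction -2.2° → command heading 181.2°, groundspeed 201.6 kt
Leg 3: desired track 163.4°; wind correction -6.2° → command heading 157.2°, groundspeed 196.4 kt
Leg 4: desired track 268.9°; wind correction +12.0° → command heading 280.9°, groundspeed 172.2 kt

Leg 1: heading=48.5°, groundspeed=138.7 kt
Leg 2: heading=181.2°, groundspeed=201.6 kt
Leg 3: heading=157.2°, groundspeed=196.4 kt
Leg 4: heading=280.9°, groundspeed=172.2 kt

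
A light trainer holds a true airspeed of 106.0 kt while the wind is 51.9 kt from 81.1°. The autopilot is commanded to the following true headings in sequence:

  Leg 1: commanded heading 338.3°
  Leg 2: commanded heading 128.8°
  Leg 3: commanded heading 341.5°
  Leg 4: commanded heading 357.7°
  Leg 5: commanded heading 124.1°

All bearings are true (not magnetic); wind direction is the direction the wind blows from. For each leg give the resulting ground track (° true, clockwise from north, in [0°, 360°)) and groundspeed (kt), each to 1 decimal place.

Leg 1: heading 338.3°; drift -23.3° → track 315.0°, groundspeed 127.9 kt
Leg 2: heading 128.8°; drift +28.4° → track 157.2°, groundspeed 80.8 kt
Leg 3: heading 341.5°; drift -24.1° → track 317.4°, groundspeed 125.6 kt
Leg 4: heading 357.7°; drift -27.3° → track 330.4°, groundspeed 112.5 kt
Leg 5: heading 124.1°; drift +27.5° → track 151.6°, groundspeed 76.7 kt

Leg 1: track=315.0°, groundspeed=127.9 kt
Leg 2: track=157.2°, groundspeed=80.8 kt
Leg 3: track=317.4°, groundspeed=125.6 kt
Leg 4: track=330.4°, groundspeed=112.5 kt
Leg 5: track=151.6°, groundspeed=76.7 kt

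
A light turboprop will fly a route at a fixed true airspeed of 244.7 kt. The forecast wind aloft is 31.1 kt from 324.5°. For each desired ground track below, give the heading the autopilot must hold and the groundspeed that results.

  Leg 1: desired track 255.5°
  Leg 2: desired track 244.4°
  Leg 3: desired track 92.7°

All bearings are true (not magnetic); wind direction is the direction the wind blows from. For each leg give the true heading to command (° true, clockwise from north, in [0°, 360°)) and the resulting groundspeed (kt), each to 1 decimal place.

Leg 1: heading=262.3°, groundspeed=231.8 kt
Leg 2: heading=251.6°, groundspeed=237.4 kt
Leg 3: heading=87.0°, groundspeed=262.7 kt

Leg 1: desired track 255.5°; wind correction +6.8° → command heading 262.3°, groundspeed 231.8 kt
Leg 2: desired track 244.4°; wind correction +7.2° → command heading 251.6°, groundspeed 237.4 kt
Leg 3: desired track 92.7°; wind correction -5.7° → command heading 87.0°, groundspeed 262.7 kt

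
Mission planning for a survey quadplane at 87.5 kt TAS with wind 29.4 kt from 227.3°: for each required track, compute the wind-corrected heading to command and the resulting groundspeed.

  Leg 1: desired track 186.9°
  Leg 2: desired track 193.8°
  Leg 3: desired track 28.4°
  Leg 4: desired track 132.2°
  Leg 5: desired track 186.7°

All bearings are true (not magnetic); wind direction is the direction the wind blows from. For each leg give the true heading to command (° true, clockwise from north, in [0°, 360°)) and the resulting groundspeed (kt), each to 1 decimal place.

Leg 1: heading=199.5°, groundspeed=63.0 kt
Leg 2: heading=204.5°, groundspeed=61.5 kt
Leg 3: heading=22.2°, groundspeed=114.8 kt
Leg 4: heading=151.8°, groundspeed=85.1 kt
Leg 5: heading=199.3°, groundspeed=63.1 kt

Leg 1: desired track 186.9°; wind correction +12.6° → command heading 199.5°, groundspeed 63.0 kt
Leg 2: desired track 193.8°; wind correction +10.7° → command heading 204.5°, groundspeed 61.5 kt
Leg 3: desired track 28.4°; wind correction -6.2° → command heading 22.2°, groundspeed 114.8 kt
Leg 4: desired track 132.2°; wind correction +19.6° → command heading 151.8°, groundspeed 85.1 kt
Leg 5: desired track 186.7°; wind correction +12.6° → command heading 199.3°, groundspeed 63.1 kt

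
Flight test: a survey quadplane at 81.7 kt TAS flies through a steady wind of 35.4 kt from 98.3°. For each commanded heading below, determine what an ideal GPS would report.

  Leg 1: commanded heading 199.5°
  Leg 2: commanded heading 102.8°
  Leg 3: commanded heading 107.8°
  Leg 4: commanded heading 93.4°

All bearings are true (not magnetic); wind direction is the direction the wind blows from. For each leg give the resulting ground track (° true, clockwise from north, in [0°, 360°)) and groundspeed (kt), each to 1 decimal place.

Leg 1: heading 199.5°; drift +21.4° → track 220.9°, groundspeed 95.1 kt
Leg 2: heading 102.8°; drift +3.4° → track 106.2°, groundspeed 46.5 kt
Leg 3: heading 107.8°; drift +7.1° → track 114.9°, groundspeed 47.1 kt
Leg 4: heading 93.4°; drift -3.7° → track 89.7°, groundspeed 46.5 kt

Leg 1: track=220.9°, groundspeed=95.1 kt
Leg 2: track=106.2°, groundspeed=46.5 kt
Leg 3: track=114.9°, groundspeed=47.1 kt
Leg 4: track=89.7°, groundspeed=46.5 kt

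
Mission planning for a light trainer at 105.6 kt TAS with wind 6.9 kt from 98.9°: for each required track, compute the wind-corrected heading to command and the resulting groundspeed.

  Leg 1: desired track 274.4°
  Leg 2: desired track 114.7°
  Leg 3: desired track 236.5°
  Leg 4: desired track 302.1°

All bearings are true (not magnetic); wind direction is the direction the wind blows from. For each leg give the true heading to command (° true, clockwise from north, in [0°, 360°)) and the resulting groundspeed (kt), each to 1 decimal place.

Leg 1: heading=274.1°, groundspeed=112.5 kt
Leg 2: heading=113.7°, groundspeed=98.9 kt
Leg 3: heading=234.0°, groundspeed=110.6 kt
Leg 4: heading=303.6°, groundspeed=111.9 kt

Leg 1: desired track 274.4°; wind correction -0.3° → command heading 274.1°, groundspeed 112.5 kt
Leg 2: desired track 114.7°; wind correction -1.0° → command heading 113.7°, groundspeed 98.9 kt
Leg 3: desired track 236.5°; wind correction -2.5° → command heading 234.0°, groundspeed 110.6 kt
Leg 4: desired track 302.1°; wind correction +1.5° → command heading 303.6°, groundspeed 111.9 kt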